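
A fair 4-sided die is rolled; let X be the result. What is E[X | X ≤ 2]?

3/2

Given X ≤ 2, X is equally likely to be any of {1, 2}.
E[X | X ≤ 2] = (1 + 2) / 2 = 3/2.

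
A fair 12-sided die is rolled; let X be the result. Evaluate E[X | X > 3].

Given X > 3, X is equally likely to be any of {4, 5, 6, 7, 8, 9, 10, 11, 12}.
E[X | X > 3] = (4 + 5 + 6 + 7 + 8 + 9 + 10 + 11 + 12) / 9 = 8.

8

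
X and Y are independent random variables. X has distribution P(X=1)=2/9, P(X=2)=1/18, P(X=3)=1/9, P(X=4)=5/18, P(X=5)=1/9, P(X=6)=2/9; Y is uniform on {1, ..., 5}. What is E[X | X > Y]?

39/8

P(X > Y) = 8/15.
Summing X·P(x,y) over outcomes with X > Y gives 13/5.
E[X | X > Y] = (13/5) / (8/15) = 39/8.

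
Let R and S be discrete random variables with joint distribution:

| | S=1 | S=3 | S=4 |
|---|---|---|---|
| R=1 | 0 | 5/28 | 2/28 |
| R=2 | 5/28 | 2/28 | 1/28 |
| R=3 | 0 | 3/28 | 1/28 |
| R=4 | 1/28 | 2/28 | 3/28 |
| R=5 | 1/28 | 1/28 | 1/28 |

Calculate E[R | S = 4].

3

P(S = 4) = 2/7.
Σ R·P over the event = 1·(2/28) + 2·(1/28) + 3·(1/28) + 4·(3/28) + 5·(1/28) = 6/7.
E[R | S = 4] = (6/7) / (2/7) = 3.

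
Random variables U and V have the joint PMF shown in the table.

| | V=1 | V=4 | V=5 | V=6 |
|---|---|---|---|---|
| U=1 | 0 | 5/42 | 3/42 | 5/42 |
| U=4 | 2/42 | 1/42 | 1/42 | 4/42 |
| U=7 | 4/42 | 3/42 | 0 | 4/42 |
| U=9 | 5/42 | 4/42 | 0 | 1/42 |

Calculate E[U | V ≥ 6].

29/7

P(V ≥ 6) = 1/3.
Σ U·P over the event = 1·(5/42) + 4·(4/42) + 7·(4/42) + 9·(1/42) = 29/21.
E[U | V ≥ 6] = (29/21) / (1/3) = 29/7.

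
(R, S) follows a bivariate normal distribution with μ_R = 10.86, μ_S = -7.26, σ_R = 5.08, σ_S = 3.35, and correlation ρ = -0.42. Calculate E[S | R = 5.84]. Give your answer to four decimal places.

-5.8696

The regression of S on R has slope ρ·σ_S/σ_R and passes through (μ_R, μ_S).
E[S | R=5.84] = -7.26 + (-0.42)·(3.35/5.08)·(5.84 − (10.86)) = -7.26 + (-0.27697)·(-5.02) = -5.8696.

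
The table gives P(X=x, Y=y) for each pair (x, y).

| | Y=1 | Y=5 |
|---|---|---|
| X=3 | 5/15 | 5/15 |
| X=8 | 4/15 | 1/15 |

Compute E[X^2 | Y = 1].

301/9

P(Y = 1) = 3/5.
Summing X^2·P(X=x,Y=y) over the conditioning event gives 301/15.
E[X^2 | Y = 1] = (301/15) / (3/5) = 301/9.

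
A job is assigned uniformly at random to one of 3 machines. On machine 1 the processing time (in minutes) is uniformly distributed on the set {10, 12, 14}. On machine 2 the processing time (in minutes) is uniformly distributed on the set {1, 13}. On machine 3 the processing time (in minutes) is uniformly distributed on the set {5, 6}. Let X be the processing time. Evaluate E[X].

E[X | machine 1] = (10+12+14)/3 = 12.
E[X | machine 2] = (1+13)/2 = 7.
E[X | machine 3] = (5+6)/2 = 11/2.
By the law of total expectation,
E[X] = (1/3)·(12) + (1/3)·(7) + (1/3)·(11/2) = 49/6.

49/6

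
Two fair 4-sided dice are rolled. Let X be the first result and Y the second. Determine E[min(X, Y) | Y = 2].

7/4

P(Y = 2) = 1/4.
Summing min(X,Y)·P(x,y) over outcomes with Y = 2 gives 7/16.
E[min(X, Y) | Y = 2] = (7/16) / (1/4) = 7/4.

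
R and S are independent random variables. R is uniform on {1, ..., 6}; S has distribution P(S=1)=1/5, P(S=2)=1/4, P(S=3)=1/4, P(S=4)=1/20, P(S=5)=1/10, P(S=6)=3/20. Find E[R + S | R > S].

391/59

P(R > S) = 59/120.
Summing (R+S)·P(x,y) over outcomes with R > S gives 391/120.
E[R + S | R > S] = (391/120) / (59/120) = 391/59.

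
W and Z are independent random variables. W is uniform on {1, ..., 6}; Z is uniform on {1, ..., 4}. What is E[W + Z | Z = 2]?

Outcomes with Z = 2: (1,2), (2,2), (3,2), (4,2), (5,2), (6,2), each with probability 1/24.
E[W + Z | Z = 2] = (3 + 4 + 5 + 6 + 7 + 8) / 6 = 11/2.

11/2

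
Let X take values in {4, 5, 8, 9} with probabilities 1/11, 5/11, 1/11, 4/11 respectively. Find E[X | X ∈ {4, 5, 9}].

13/2

P(X ∈ {4, 5, 9}) = 10/11.
Σ over the event: 4·1/11 + 5·5/11 + 9·4/11 = 65/11.
E[X | X ∈ {4, 5, 9}] = (65/11) / (10/11) = 13/2.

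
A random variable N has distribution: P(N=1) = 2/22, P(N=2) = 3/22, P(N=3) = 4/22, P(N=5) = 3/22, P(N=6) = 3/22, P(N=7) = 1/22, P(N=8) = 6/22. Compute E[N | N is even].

6

P(N is even) = 6/11.
Σ over the event: 2·3/22 + 6·3/22 + 8·3/11 = 36/11.
E[N | N is even] = (36/11) / (6/11) = 6.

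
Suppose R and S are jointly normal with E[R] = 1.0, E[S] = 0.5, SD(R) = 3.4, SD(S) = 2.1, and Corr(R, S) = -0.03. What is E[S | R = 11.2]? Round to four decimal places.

E[S | R=x] = μ_S + ρ(σ_S/σ_R)(x − μ_R) for jointly normal variables.
E[S | R=11.2] = 0.5 + (-0.03)·(2.1/3.4)·(11.2 − (1.0)) = 0.5 + (-0.018529)·(10.2) = 0.3110.

0.3110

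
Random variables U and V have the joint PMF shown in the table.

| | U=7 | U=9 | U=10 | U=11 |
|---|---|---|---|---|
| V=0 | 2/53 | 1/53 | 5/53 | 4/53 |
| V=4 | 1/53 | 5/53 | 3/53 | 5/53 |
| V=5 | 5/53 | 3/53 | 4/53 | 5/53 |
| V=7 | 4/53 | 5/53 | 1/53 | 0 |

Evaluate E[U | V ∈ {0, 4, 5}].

411/43

P(V ∈ {0, 4, 5}) = 43/53.
Summing U·P(U=x,V=y) over the conditioning event gives 411/53.
E[U | V ∈ {0, 4, 5}] = (411/53) / (43/53) = 411/43.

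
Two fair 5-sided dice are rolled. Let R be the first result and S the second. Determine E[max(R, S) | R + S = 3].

2

Outcomes with R + S = 3: (1,2), (2,1), each with probability 1/25.
E[max(R, S) | R + S = 3] = (2 + 2) / 2 = 2.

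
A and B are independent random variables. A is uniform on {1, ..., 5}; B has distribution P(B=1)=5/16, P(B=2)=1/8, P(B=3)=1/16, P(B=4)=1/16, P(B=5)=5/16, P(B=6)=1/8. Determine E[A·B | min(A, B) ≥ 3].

176/9

P(min(A, B) ≥ 3) = 27/80.
Summing AB·P(x,y) over outcomes with min(A, B) ≥ 3 gives 33/5.
E[A·B | min(A, B) ≥ 3] = (33/5) / (27/80) = 176/9.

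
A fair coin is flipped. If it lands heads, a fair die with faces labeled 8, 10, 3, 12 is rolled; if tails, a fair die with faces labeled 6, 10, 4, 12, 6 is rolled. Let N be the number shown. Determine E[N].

317/40

E[N | heads] = (8+10+3+12)/4 = 33/4.
E[N | tails] = (6+10+4+12+6)/5 = 38/5.
E[N] = (1/2)·(33/4) + (1/2)·(38/5) = 317/40.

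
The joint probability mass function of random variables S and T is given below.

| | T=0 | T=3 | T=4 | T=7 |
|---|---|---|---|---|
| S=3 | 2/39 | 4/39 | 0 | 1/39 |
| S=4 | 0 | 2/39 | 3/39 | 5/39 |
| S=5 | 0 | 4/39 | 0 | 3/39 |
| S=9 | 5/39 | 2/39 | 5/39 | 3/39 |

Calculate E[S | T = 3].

29/6

P(T = 3) = 4/13.
Σ S·P over the event = 3·(4/39) + 4·(2/39) + 5·(4/39) + 9·(2/39) = 58/39.
E[S | T = 3] = (58/39) / (4/13) = 29/6.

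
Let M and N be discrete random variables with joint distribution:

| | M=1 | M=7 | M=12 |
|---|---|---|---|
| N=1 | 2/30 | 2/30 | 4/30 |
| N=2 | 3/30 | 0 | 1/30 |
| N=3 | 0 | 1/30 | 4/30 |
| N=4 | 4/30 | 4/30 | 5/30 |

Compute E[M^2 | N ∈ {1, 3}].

1301/13

P(N ∈ {1, 3}) = 13/30.
Σ M^2·P over the event = 1·(2/30) + 49·(2/30) + 49·(1/30) + 144·(4/30) + 144·(4/30) = 1301/30.
E[M^2 | N ∈ {1, 3}] = (1301/30) / (13/30) = 1301/13.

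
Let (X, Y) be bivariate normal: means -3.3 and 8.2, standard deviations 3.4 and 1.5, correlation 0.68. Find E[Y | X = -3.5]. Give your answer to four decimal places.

E[Y | X=x] = μ_Y + ρ(σ_Y/σ_X)(x − μ_X) for jointly normal variables.
E[Y | X=-3.5] = 8.2 + (0.68)·(1.5/3.4)·(-3.5 − (-3.3)) = 8.2 + (0.3)·(-0.2) = 8.1400.

8.1400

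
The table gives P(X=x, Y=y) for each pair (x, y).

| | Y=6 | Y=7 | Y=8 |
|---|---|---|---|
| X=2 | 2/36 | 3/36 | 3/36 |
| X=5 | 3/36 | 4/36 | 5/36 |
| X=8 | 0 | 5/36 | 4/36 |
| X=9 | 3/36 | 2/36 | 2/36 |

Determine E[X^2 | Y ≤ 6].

163/4

P(Y ≤ 6) = 2/9.
Σ X^2·P over the event = 4·(2/36) + 25·(3/36) + 81·(3/36) = 163/18.
E[X^2 | Y ≤ 6] = (163/18) / (2/9) = 163/4.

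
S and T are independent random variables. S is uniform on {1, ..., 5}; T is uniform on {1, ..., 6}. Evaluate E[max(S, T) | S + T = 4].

Outcomes with S + T = 4: (1,3), (2,2), (3,1), each with probability 1/30.
E[max(S, T) | S + T = 4] = (3 + 2 + 3) / 3 = 8/3.

8/3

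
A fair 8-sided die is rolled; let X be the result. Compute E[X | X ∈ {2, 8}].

5

P(X ∈ {2, 8}) = 1/4.
Σ over the event: 2·1/8 + 8·1/8 = 5/4.
E[X | X ∈ {2, 8}] = (5/4) / (1/4) = 5.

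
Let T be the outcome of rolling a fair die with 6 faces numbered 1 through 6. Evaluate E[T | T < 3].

Given T < 3, T is equally likely to be any of {1, 2}.
E[T | T < 3] = (1 + 2) / 2 = 3/2.

3/2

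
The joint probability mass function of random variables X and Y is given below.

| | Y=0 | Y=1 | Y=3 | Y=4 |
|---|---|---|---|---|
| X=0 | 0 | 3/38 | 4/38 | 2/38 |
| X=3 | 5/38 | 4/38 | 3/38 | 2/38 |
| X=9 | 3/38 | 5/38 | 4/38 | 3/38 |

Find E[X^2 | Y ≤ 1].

729/20

P(Y ≤ 1) = 10/19.
Summing X^2·P(X=x,Y=y) over the conditioning event gives 729/38.
E[X^2 | Y ≤ 1] = (729/38) / (10/19) = 729/20.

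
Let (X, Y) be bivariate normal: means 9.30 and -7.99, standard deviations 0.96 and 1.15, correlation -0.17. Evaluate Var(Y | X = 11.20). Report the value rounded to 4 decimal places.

1.2843

The conditional variance in a bivariate normal is σ_Y²(1 − ρ²), independent of x.
Var(Y | X=11.20) = (1.15)²·(1 − (-0.17)²) = 1.3225·0.9711 = 1.2843.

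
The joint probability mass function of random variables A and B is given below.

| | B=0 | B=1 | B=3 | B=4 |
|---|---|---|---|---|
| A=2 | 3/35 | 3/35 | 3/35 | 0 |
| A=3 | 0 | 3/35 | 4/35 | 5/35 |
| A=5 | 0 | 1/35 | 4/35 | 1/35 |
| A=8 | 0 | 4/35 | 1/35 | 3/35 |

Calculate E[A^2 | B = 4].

P(B = 4) = 9/35.
Σ A^2·P over the event = 9·(5/35) + 25·(1/35) + 64·(3/35) = 262/35.
E[A^2 | B = 4] = (262/35) / (9/35) = 262/9.

262/9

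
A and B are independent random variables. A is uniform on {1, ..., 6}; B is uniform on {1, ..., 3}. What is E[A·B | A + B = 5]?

16/3

P(A + B = 5) = 1/6.
Summing AB·P(x,y) over outcomes with A + B = 5 gives 8/9.
E[A·B | A + B = 5] = (8/9) / (1/6) = 16/3.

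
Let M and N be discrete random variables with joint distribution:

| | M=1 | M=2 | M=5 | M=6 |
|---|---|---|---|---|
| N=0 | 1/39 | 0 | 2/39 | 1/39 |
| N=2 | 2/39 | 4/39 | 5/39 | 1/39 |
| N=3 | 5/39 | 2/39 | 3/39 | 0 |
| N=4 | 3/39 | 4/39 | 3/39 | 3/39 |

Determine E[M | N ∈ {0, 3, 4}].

85/27

P(N ∈ {0, 3, 4}) = 9/13.
Summing M·P(M=x,N=y) over the conditioning event gives 85/39.
E[M | N ∈ {0, 3, 4}] = (85/39) / (9/13) = 85/27.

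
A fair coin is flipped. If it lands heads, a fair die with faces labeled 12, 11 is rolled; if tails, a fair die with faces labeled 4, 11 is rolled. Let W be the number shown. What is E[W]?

E[W | heads] = (12+11)/2 = 23/2.
E[W | tails] = (4+11)/2 = 15/2.
E[W] = (1/2)·(23/2) + (1/2)·(15/2) = 19/2.

19/2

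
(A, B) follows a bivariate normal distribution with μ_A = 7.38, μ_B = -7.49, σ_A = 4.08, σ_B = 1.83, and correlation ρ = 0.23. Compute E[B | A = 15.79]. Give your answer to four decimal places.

E[B | A=x] = μ_B + ρ(σ_B/σ_A)(x − μ_A) for jointly normal variables.
E[B | A=15.79] = -7.49 + (0.23)·(1.83/4.08)·(15.79 − (7.38)) = -7.49 + (0.10316)·(8.41) = -6.6224.

-6.6224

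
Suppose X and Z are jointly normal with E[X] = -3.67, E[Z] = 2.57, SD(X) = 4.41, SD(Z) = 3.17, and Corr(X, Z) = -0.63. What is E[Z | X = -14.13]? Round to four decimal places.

For a bivariate normal, E[Z | X=x] = μ_Z + ρ·(σ_Z/σ_X)·(x − μ_X).
E[Z | X=-14.13] = 2.57 + (-0.63)·(3.17/4.41)·(-14.13 − (-3.67)) = 2.57 + (-0.45286)·(-10.46) = 7.3069.

7.3069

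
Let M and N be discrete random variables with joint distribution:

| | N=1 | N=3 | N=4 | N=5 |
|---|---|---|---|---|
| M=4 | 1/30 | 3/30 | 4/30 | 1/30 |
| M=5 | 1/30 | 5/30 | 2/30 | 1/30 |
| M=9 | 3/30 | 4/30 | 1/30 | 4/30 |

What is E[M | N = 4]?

P(N = 4) = 7/30.
Σ M·P over the event = 4·(4/30) + 5·(2/30) + 9·(1/30) = 7/6.
E[M | N = 4] = (7/6) / (7/30) = 5.

5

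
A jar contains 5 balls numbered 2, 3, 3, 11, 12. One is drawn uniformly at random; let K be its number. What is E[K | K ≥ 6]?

P(K ≥ 6) = 2/5.
Σ over the event: 11·1/5 + 12·1/5 = 23/5.
E[K | K ≥ 6] = (23/5) / (2/5) = 23/2.

23/2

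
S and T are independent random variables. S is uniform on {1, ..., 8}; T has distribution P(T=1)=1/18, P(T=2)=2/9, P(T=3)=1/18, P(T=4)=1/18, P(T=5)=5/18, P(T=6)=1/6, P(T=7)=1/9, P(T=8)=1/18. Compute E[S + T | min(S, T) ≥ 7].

P(min(S, T) ≥ 7) = 1/24.
Summing (S+T)·P(x,y) over outcomes with min(S, T) ≥ 7 gives 89/144.
E[S + T | min(S, T) ≥ 7] = (89/144) / (1/24) = 89/6.

89/6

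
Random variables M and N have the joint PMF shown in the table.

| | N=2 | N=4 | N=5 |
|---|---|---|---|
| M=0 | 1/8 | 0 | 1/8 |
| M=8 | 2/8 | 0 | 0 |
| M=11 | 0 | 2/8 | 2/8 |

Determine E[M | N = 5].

P(N = 5) = 3/8.
Summing M·P(M=x,N=y) over the conditioning event gives 11/4.
E[M | N = 5] = (11/4) / (3/8) = 22/3.

22/3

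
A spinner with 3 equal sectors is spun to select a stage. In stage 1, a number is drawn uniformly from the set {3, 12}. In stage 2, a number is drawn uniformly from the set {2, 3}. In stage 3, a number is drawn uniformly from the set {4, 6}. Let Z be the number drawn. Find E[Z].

E[Z | stage 1] = (3+12)/2 = 15/2.
E[Z | stage 2] = (2+3)/2 = 5/2.
E[Z | stage 3] = (4+6)/2 = 5.
E[Z] = (1/3)·(15/2) + (1/3)·(5/2) + (1/3)·(5) = 5.

5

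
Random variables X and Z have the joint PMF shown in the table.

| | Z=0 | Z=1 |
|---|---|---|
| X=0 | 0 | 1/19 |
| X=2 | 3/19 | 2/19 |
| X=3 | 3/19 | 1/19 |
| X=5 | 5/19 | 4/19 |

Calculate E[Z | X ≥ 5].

P(X ≥ 5) = 9/19.
Summing Z·P(X=x,Z=y) over the conditioning event gives 4/19.
E[Z | X ≥ 5] = (4/19) / (9/19) = 4/9.

4/9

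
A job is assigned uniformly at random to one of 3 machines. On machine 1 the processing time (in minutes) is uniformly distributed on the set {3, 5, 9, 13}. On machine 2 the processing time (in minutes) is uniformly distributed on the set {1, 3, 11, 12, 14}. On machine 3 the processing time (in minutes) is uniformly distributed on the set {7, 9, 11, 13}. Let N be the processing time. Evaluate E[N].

E[N | machine 1] = (3+5+9+13)/4 = 15/2.
E[N | machine 2] = (1+3+11+12+14)/5 = 41/5.
E[N | machine 3] = (7+9+11+13)/4 = 10.
By the law of total expectation,
E[N] = (1/3)·(15/2) + (1/3)·(41/5) + (1/3)·(10) = 257/30.

257/30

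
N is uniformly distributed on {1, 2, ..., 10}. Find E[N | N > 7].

Given N > 7, N is equally likely to be any of {8, 9, 10}.
E[N | N > 7] = (8 + 9 + 10) / 3 = 9.

9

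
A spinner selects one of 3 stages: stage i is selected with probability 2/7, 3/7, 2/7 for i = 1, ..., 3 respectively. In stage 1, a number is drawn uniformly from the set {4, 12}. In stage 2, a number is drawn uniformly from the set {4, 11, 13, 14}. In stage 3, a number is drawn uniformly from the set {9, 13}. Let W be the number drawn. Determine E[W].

139/14

E[W | stage 1] = (4+12)/2 = 8.
E[W | stage 2] = (4+11+13+14)/4 = 21/2.
E[W | stage 3] = (9+13)/2 = 11.
By the law of total expectation,
E[W] = (2/7)·(8) + (3/7)·(21/2) + (2/7)·(11) = 139/14.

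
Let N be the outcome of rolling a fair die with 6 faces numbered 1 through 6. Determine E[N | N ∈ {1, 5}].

P(N ∈ {1, 5}) = 1/3.
Σ over the event: 1·1/6 + 5·1/6 = 1.
E[N | N ∈ {1, 5}] = (1) / (1/3) = 3.

3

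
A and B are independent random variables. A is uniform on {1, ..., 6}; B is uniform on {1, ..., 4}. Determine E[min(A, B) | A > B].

P(A > B) = 7/12.
Summing min(A,B)·P(x,y) over outcomes with A > B gives 5/4.
E[min(A, B) | A > B] = (5/4) / (7/12) = 15/7.

15/7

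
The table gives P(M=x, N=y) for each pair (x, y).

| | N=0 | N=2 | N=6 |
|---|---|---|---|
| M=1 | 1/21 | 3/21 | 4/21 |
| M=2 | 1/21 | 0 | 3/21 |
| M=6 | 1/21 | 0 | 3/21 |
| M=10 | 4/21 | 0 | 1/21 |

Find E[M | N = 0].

7

P(N = 0) = 1/3.
Summing M·P(M=x,N=y) over the conditioning event gives 7/3.
E[M | N = 0] = (7/3) / (1/3) = 7.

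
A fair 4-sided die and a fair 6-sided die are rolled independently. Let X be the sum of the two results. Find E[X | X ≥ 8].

P(X ≥ 8) = 1/4.
Σ over the event: 8·1/8 + 9·1/12 + 10·1/24 = 13/6.
E[X | X ≥ 8] = (13/6) / (1/4) = 26/3.

26/3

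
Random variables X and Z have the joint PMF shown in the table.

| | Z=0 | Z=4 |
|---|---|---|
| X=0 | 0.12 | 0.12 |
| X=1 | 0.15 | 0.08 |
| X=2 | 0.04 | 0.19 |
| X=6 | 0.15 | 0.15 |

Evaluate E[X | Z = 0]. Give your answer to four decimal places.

P(Z = 0) = 0.46.
Summing X·P(X=x,Z=y) over the conditioning event gives 1.13.
E[X | Z = 0] = (1.13) / (0.46) = 2.4565.

2.4565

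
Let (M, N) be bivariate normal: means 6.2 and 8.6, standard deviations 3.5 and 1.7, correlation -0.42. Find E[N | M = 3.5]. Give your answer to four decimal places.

E[N | M=x] = μ_N + ρ(σ_N/σ_M)(x − μ_M) for jointly normal variables.
E[N | M=3.5] = 8.6 + (-0.42)·(1.7/3.5)·(3.5 − (6.2)) = 8.6 + (-0.204)·(-2.7) = 9.1508.

9.1508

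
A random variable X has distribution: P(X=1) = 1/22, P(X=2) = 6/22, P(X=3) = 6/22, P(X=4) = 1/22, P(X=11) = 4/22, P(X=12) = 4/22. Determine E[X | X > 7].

P(X > 7) = 4/11.
Σ over the event: 11·2/11 + 12·2/11 = 46/11.
E[X | X > 7] = (46/11) / (4/11) = 23/2.

23/2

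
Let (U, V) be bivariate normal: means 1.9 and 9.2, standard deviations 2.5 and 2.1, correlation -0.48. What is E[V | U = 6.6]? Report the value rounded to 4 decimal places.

7.3050

E[V | U=x] = μ_V + ρ(σ_V/σ_U)(x − μ_U) for jointly normal variables.
E[V | U=6.6] = 9.2 + (-0.48)·(2.1/2.5)·(6.6 − (1.9)) = 9.2 + (-0.4032)·(4.7) = 7.3050.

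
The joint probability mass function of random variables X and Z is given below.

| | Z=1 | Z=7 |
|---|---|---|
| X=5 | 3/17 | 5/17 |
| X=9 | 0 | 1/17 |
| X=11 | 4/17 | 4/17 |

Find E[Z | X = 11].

4

P(X = 11) = 8/17.
Σ Z·P over the event = 1·(4/17) + 7·(4/17) = 32/17.
E[Z | X = 11] = (32/17) / (8/17) = 4.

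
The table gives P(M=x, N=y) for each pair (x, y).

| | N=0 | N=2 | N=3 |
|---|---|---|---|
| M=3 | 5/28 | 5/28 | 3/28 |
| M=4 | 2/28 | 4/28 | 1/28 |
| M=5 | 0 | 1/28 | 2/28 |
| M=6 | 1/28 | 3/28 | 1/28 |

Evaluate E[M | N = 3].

P(N = 3) = 1/4.
Σ M·P over the event = 3·(3/28) + 4·(1/28) + 5·(2/28) + 6·(1/28) = 29/28.
E[M | N = 3] = (29/28) / (1/4) = 29/7.

29/7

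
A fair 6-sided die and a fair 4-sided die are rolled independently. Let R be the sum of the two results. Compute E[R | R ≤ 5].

P(R ≤ 5) = 5/12.
Σ over the event: 2·1/24 + 3·1/12 + 4·1/8 + 5·1/6 = 5/3.
E[R | R ≤ 5] = (5/3) / (5/12) = 4.

4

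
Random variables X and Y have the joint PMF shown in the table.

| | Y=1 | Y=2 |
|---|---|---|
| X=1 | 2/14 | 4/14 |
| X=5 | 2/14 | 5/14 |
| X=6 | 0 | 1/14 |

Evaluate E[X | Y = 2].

P(Y = 2) = 5/7.
Σ X·P over the event = 1·(4/14) + 5·(5/14) + 6·(1/14) = 5/2.
E[X | Y = 2] = (5/2) / (5/7) = 7/2.

7/2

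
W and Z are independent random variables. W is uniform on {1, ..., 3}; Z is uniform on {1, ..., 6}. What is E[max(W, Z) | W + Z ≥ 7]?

P(W + Z ≥ 7) = 1/3.
Summing max(W,Z)·P(x,y) over outcomes with W + Z ≥ 7 gives 16/9.
E[max(W, Z) | W + Z ≥ 7] = (16/9) / (1/3) = 16/3.

16/3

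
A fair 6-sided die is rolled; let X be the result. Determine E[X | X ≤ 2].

3/2

Given X ≤ 2, X is equally likely to be any of {1, 2}.
E[X | X ≤ 2] = (1 + 2) / 2 = 3/2.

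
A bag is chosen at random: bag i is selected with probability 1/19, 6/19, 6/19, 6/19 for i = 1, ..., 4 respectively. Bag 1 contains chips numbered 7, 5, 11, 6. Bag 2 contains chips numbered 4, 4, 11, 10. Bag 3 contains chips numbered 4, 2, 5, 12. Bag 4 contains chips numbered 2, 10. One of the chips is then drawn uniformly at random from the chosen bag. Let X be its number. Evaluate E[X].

E[X | bag 1] = (7+5+11+6)/4 = 29/4.
E[X | bag 2] = (4+4+11+10)/4 = 29/4.
E[X | bag 3] = (4+2+5+12)/4 = 23/4.
E[X | bag 4] = (2+10)/2 = 6.
By the law of total expectation,
E[X] = (1/19)·(29/4) + (6/19)·(29/4) + (6/19)·(23/4) + (6/19)·(6) = 485/76.

485/76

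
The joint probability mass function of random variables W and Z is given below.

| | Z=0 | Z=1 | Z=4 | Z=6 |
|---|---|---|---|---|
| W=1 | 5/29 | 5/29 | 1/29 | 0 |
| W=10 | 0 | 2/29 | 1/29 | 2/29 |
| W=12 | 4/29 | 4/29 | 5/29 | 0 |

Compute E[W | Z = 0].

53/9

P(Z = 0) = 9/29.
Σ W·P over the event = 1·(5/29) + 12·(4/29) = 53/29.
E[W | Z = 0] = (53/29) / (9/29) = 53/9.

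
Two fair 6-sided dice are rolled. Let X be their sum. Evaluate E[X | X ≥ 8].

P(X ≥ 8) = 5/12.
Σ over the event: 8·5/36 + 9·1/9 + 10·1/12 + 11·1/18 + 12·1/36 = 35/9.
E[X | X ≥ 8] = (35/9) / (5/12) = 28/3.

28/3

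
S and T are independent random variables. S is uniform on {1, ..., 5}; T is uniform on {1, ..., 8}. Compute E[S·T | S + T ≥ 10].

55/2

Outcomes with S + T ≥ 10: (2,8), (3,7), (3,8), (4,6), (4,7), (4,8), (5,5), (5,6), (5,7), (5,8), each with probability 1/40.
E[S·T | S + T ≥ 10] = (16 + 21 + 24 + 24 + 28 + 32 + 25 + 30 + 35 + 40) / 10 = 55/2.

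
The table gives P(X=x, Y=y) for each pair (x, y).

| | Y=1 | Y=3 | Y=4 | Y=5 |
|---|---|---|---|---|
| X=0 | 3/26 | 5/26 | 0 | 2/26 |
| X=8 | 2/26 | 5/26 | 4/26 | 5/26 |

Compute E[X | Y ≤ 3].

P(Y ≤ 3) = 15/26.
Σ X·P over the event = 0·(3/26) + 0·(5/26) + 8·(2/26) + 8·(5/26) = 28/13.
E[X | Y ≤ 3] = (28/13) / (15/26) = 56/15.

56/15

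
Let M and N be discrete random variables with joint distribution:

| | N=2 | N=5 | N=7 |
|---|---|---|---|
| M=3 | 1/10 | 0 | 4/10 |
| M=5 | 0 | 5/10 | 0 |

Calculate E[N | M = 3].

6

P(M = 3) = 1/2.
Σ N·P over the event = 2·(1/10) + 7·(4/10) = 3.
E[N | M = 3] = (3) / (1/2) = 6.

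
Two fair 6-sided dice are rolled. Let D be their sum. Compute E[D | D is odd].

P(D is odd) = 1/2.
Σ over the event: 3·1/18 + 5·1/9 + 7·1/6 + 9·1/9 + 11·1/18 = 7/2.
E[D | D is odd] = (7/2) / (1/2) = 7.

7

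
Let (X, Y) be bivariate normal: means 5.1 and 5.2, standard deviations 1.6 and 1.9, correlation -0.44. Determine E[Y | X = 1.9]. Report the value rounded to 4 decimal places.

6.8720

E[Y | X=x] = μ_Y + ρ(σ_Y/σ_X)(x − μ_X) for jointly normal variables.
E[Y | X=1.9] = 5.2 + (-0.44)·(1.9/1.6)·(1.9 − (5.1)) = 5.2 + (-0.5225)·(-3.2) = 6.8720.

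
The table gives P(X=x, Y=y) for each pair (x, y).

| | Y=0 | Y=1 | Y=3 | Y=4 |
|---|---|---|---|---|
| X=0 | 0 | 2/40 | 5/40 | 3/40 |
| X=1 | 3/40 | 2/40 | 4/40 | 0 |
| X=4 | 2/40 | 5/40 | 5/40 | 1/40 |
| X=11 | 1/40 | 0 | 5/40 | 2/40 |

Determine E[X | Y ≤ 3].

P(Y ≤ 3) = 17/20.
Summing X·P(X=x,Y=y) over the conditioning event gives 123/40.
E[X | Y ≤ 3] = (123/40) / (17/20) = 123/34.

123/34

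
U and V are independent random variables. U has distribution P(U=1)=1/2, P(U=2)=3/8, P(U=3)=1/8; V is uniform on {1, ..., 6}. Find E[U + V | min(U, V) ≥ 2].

25/4

P(min(U, V) ≥ 2) = 5/12.
Summing (U+V)·P(x,y) over outcomes with min(U, V) ≥ 2 gives 125/48.
E[U + V | min(U, V) ≥ 2] = (125/48) / (5/12) = 25/4.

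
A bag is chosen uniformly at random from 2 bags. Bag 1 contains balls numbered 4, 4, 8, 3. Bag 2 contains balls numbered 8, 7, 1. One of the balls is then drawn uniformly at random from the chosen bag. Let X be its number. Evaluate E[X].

121/24

E[X | bag 1] = (4+4+8+3)/4 = 19/4.
E[X | bag 2] = (8+7+1)/3 = 16/3.
E[X] = (1/2)·(19/4) + (1/2)·(16/3) = 121/24.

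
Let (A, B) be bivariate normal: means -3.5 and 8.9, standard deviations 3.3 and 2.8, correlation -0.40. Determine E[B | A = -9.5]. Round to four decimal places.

For a bivariate normal, E[B | A=x] = μ_B + ρ·(σ_B/σ_A)·(x − μ_A).
E[B | A=-9.5] = 8.9 + (-0.40)·(2.8/3.3)·(-9.5 − (-3.5)) = 8.9 + (-0.339394)·(-6) = 10.9364.

10.9364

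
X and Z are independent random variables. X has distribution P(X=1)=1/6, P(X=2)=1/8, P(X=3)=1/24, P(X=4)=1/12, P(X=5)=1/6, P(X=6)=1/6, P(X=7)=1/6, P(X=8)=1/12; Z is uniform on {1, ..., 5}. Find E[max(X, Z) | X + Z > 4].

569/101

P(X + Z > 4) = 101/120.
Summing max(X,Z)·P(x,y) over outcomes with X + Z > 4 gives 569/120.
E[max(X, Z) | X + Z > 4] = (569/120) / (101/120) = 569/101.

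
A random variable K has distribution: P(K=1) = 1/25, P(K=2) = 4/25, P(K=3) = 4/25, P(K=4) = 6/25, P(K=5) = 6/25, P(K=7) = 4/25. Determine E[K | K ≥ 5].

P(K ≥ 5) = 2/5.
Σ over the event: 5·6/25 + 7·4/25 = 58/25.
E[K | K ≥ 5] = (58/25) / (2/5) = 29/5.

29/5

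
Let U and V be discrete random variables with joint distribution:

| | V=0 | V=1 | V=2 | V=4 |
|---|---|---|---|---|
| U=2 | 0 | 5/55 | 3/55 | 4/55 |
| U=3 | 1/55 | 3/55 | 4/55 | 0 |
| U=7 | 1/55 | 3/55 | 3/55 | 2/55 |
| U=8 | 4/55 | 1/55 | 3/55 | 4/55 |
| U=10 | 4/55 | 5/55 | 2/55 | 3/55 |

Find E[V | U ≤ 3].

19/10

P(U ≤ 3) = 4/11.
Σ V·P over the event = 1·(5/55) + 2·(3/55) + 4·(4/55) + 0·(1/55) + 1·(3/55) + 2·(4/55) = 38/55.
E[V | U ≤ 3] = (38/55) / (4/11) = 19/10.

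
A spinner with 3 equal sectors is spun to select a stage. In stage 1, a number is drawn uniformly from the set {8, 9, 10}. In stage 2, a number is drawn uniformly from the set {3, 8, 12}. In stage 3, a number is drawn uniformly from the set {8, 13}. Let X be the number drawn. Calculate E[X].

163/18

E[X | stage 1] = (8+9+10)/3 = 9.
E[X | stage 2] = (3+8+12)/3 = 23/3.
E[X | stage 3] = (8+13)/2 = 21/2.
E[X] = (1/3)·(9) + (1/3)·(23/3) + (1/3)·(21/2) = 163/18.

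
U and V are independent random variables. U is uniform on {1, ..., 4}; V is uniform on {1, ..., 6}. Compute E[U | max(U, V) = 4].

Outcomes with max(U, V) = 4: (1,4), (2,4), (3,4), (4,1), (4,2), (4,3), (4,4), each with probability 1/24.
E[U | max(U, V) = 4] = (1 + 2 + 3 + 4 + 4 + 4 + 4) / 7 = 22/7.

22/7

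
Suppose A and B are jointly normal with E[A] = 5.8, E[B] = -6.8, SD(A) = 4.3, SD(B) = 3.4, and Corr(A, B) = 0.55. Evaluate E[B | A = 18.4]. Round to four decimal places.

E[B | A=x] = μ_B + ρ(σ_B/σ_A)(x − μ_A) for jointly normal variables.
E[B | A=18.4] = -6.8 + (0.55)·(3.4/4.3)·(18.4 − (5.8)) = -6.8 + (0.43488)·(12.6) = -1.3205.

-1.3205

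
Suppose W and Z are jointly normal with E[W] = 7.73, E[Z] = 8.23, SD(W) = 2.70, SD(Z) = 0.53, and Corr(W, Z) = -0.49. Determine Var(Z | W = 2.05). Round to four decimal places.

For a bivariate normal, Var(Z | W=x) = σ_Z²(1 − ρ²).
Var(Z | W=2.05) = (0.53)²·(1 − (-0.49)²) = 0.2809·0.7599 = 0.2135.

0.2135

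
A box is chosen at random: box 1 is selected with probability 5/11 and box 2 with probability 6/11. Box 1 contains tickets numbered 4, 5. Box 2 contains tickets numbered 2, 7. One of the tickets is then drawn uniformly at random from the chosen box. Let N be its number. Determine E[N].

9/2

E[N | box 1] = (4+5)/2 = 9/2.
E[N | box 2] = (2+7)/2 = 9/2.
By the law of total expectation,
E[N] = (5/11)·(9/2) + (6/11)·(9/2) = 9/2.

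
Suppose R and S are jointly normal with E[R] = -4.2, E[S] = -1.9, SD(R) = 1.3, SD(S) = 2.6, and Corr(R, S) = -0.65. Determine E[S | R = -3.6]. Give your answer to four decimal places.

The regression of S on R has slope ρ·σ_S/σ_R and passes through (μ_R, μ_S).
E[S | R=-3.6] = -1.9 + (-0.65)·(2.6/1.3)·(-3.6 − (-4.2)) = -1.9 + (-1.3)·(0.6) = -2.6800.

-2.6800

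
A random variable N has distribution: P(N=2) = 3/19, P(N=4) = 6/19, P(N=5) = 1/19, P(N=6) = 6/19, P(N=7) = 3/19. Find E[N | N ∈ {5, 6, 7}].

31/5

P(N ∈ {5, 6, 7}) = 10/19.
Σ over the event: 5·1/19 + 6·6/19 + 7·3/19 = 62/19.
E[N | N ∈ {5, 6, 7}] = (62/19) / (10/19) = 31/5.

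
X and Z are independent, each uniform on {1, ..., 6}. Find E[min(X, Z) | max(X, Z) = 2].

4/3

Outcomes with max(X, Z) = 2: (1,2), (2,1), (2,2), each with probability 1/36.
E[min(X, Z) | max(X, Z) = 2] = (1 + 1 + 2) / 3 = 4/3.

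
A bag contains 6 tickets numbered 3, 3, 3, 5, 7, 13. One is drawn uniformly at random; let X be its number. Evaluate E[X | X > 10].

13

P(X > 10) = 1/6.
Σ over the event: 13·1/6 = 13/6.
E[X | X > 10] = (13/6) / (1/6) = 13.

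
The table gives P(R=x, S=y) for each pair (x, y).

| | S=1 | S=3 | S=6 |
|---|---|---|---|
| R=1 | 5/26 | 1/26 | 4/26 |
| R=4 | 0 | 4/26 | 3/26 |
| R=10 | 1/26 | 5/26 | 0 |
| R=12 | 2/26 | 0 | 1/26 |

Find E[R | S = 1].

39/8

P(S = 1) = 4/13.
Summing R·P(R=x,S=y) over the conditioning event gives 3/2.
E[R | S = 1] = (3/2) / (4/13) = 39/8.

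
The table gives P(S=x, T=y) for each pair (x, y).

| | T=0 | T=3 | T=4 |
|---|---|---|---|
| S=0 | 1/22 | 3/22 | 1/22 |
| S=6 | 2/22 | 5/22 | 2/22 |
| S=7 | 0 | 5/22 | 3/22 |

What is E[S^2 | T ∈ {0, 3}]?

497/16

P(T ∈ {0, 3}) = 8/11.
Σ S^2·P over the event = 0·(1/22) + 0·(3/22) + 36·(2/22) + 36·(5/22) + 49·(5/22) = 497/22.
E[S^2 | T ∈ {0, 3}] = (497/22) / (8/11) = 497/16.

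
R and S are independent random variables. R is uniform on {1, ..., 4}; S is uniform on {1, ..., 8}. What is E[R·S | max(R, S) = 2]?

Outcomes with max(R, S) = 2: (1,2), (2,1), (2,2), each with probability 1/32.
E[R·S | max(R, S) = 2] = (2 + 2 + 4) / 3 = 8/3.

8/3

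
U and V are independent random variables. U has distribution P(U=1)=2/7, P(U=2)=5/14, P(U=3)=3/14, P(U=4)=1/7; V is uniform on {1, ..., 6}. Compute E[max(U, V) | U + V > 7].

P(U + V > 7) = 17/84.
Summing max(U,V)·P(x,y) over outcomes with U + V > 7 gives 31/28.
E[max(U, V) | U + V > 7] = (31/28) / (17/84) = 93/17.

93/17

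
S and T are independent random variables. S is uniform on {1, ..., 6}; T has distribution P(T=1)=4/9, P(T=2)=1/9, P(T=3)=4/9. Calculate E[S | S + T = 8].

26/5

P(S + T = 8) = 5/54.
Summing S·P(x,y) over outcomes with S + T = 8 gives 13/27.
E[S | S + T = 8] = (13/27) / (5/54) = 26/5.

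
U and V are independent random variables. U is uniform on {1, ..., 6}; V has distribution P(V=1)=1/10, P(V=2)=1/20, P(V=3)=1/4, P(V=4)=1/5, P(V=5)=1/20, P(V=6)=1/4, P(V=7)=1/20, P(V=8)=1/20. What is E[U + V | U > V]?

283/38

P(U > V) = 19/60.
Summing (U+V)·P(x,y) over outcomes with U > V gives 283/120.
E[U + V | U > V] = (283/120) / (19/60) = 283/38.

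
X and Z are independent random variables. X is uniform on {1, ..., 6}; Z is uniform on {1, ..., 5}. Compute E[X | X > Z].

14/3

P(X > Z) = 1/2.
Summing X·P(x,y) over outcomes with X > Z gives 7/3.
E[X | X > Z] = (7/3) / (1/2) = 14/3.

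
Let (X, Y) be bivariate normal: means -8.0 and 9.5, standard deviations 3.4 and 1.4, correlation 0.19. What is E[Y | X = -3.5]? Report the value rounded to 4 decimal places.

9.8521

The regression of Y on X has slope ρ·σ_Y/σ_X and passes through (μ_X, μ_Y).
E[Y | X=-3.5] = 9.5 + (0.19)·(1.4/3.4)·(-3.5 − (-8.0)) = 9.5 + (0.078235)·(4.5) = 9.8521.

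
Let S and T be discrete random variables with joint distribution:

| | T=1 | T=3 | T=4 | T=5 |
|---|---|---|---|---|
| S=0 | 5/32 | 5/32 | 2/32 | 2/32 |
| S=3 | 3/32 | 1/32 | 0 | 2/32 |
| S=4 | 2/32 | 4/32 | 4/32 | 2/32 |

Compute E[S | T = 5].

7/3

P(T = 5) = 3/16.
Σ S·P over the event = 0·(2/32) + 3·(2/32) + 4·(2/32) = 7/16.
E[S | T = 5] = (7/16) / (3/16) = 7/3.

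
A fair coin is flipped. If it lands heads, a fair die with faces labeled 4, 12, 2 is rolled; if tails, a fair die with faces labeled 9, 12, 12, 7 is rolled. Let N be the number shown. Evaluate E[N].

8

E[N | heads] = (4+12+2)/3 = 6.
E[N | tails] = (9+12+12+7)/4 = 10.
By the law of total expectation,
E[N] = (1/2)·(6) + (1/2)·(10) = 8.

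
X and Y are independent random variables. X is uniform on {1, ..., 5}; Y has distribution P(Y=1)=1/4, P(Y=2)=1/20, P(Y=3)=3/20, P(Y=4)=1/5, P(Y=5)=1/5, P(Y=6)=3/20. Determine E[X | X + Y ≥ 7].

P(X + Y ≥ 7) = 1/2.
Summing X·P(x,y) over outcomes with X + Y ≥ 7 gives 181/100.
E[X | X + Y ≥ 7] = (181/100) / (1/2) = 181/50.

181/50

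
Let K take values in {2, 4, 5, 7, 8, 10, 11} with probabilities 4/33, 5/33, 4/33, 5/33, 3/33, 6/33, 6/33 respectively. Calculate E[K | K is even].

56/9

P(K is even) = 6/11.
Σ over the event: 2·4/33 + 4·5/33 + 8·1/11 + 10·2/11 = 112/33.
E[K | K is even] = (112/33) / (6/11) = 56/9.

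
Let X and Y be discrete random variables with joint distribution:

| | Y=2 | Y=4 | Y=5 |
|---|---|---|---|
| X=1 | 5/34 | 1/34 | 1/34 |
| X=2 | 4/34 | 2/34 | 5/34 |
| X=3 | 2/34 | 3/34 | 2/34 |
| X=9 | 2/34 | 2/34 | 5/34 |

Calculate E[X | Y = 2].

P(Y = 2) = 13/34.
Σ X·P over the event = 1·(5/34) + 2·(4/34) + 3·(2/34) + 9·(2/34) = 37/34.
E[X | Y = 2] = (37/34) / (13/34) = 37/13.

37/13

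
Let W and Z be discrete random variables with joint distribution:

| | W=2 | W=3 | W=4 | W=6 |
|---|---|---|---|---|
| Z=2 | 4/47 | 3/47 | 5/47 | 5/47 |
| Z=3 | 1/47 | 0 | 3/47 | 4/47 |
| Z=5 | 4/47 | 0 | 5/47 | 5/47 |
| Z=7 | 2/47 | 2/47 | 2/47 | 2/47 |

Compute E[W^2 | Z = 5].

138/7

P(Z = 5) = 14/47.
Σ W^2·P over the event = 4·(4/47) + 16·(5/47) + 36·(5/47) = 276/47.
E[W^2 | Z = 5] = (276/47) / (14/47) = 138/7.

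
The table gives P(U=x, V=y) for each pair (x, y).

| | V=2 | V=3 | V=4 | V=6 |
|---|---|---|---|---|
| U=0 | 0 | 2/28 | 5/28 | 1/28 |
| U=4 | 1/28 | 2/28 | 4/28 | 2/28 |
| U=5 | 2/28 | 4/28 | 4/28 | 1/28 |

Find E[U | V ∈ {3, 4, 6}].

77/25

P(V ∈ {3, 4, 6}) = 25/28.
Summing U·P(U=x,V=y) over the conditioning event gives 11/4.
E[U | V ∈ {3, 4, 6}] = (11/4) / (25/28) = 77/25.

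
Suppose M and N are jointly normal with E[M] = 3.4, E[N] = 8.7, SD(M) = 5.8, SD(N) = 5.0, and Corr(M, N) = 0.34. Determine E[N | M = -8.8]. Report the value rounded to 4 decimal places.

5.1241

The regression of N on M has slope ρ·σ_N/σ_M and passes through (μ_M, μ_N).
E[N | M=-8.8] = 8.7 + (0.34)·(5.0/5.8)·(-8.8 − (3.4)) = 8.7 + (0.293103)·(-12.2) = 5.1241.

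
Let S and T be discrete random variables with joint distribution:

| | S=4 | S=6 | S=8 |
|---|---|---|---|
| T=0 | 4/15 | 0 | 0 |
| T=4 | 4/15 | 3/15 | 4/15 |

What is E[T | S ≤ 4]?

P(S ≤ 4) = 8/15.
Σ T·P over the event = 0·(4/15) + 4·(4/15) = 16/15.
E[T | S ≤ 4] = (16/15) / (8/15) = 2.

2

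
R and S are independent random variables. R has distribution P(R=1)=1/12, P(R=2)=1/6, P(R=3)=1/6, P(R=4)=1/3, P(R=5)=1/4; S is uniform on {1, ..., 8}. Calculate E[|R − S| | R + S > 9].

P(R + S > 9) = 5/16.
Summing |R−S|·P(x,y) over outcomes with R + S > 9 gives 7/8.
E[|R − S| | R + S > 9] = (7/8) / (5/16) = 14/5.

14/5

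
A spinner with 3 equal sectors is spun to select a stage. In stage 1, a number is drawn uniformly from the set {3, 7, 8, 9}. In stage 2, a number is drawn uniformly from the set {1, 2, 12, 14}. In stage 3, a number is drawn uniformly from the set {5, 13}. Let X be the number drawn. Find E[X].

E[X | stage 1] = (3+7+8+9)/4 = 27/4.
E[X | stage 2] = (1+2+12+14)/4 = 29/4.
E[X | stage 3] = (5+13)/2 = 9.
By the law of total expectation,
E[X] = (1/3)·(27/4) + (1/3)·(29/4) + (1/3)·(9) = 23/3.

23/3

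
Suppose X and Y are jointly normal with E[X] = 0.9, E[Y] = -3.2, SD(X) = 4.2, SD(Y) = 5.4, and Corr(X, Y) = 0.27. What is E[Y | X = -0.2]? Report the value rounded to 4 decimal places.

-3.5819

For a bivariate normal, E[Y | X=x] = μ_Y + ρ·(σ_Y/σ_X)·(x − μ_X).
E[Y | X=-0.2] = -3.2 + (0.27)·(5.4/4.2)·(-0.2 − (0.9)) = -3.2 + (0.34714)·(-1.1) = -3.5819.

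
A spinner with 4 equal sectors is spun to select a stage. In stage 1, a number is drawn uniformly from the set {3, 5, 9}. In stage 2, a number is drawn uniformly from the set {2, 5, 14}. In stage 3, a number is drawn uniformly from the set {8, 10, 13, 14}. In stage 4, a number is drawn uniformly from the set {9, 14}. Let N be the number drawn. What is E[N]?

E[N | stage 1] = (3+5+9)/3 = 17/3.
E[N | stage 2] = (2+5+14)/3 = 7.
E[N | stage 3] = (8+10+13+14)/4 = 45/4.
E[N | stage 4] = (9+14)/2 = 23/2.
E[N] = (1/4)·(17/3) + (1/4)·(7) + (1/4)·(45/4) + (1/4)·(23/2) = 425/48.

425/48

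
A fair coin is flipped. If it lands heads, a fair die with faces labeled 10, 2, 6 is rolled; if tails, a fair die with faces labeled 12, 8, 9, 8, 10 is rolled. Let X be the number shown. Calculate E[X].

E[X | heads] = (10+2+6)/3 = 6.
E[X | tails] = (12+8+9+8+10)/5 = 47/5.
By the law of total expectation,
E[X] = (1/2)·(6) + (1/2)·(47/5) = 77/10.

77/10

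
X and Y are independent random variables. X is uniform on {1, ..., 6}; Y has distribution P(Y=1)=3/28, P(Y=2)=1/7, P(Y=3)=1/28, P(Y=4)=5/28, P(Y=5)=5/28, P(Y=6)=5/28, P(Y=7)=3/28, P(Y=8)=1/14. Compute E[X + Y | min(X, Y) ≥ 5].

P(min(X, Y) ≥ 5) = 5/28.
Summing (X+Y)·P(x,y) over outcomes with min(X, Y) ≥ 5 gives 349/168.
E[X + Y | min(X, Y) ≥ 5] = (349/168) / (5/28) = 349/30.

349/30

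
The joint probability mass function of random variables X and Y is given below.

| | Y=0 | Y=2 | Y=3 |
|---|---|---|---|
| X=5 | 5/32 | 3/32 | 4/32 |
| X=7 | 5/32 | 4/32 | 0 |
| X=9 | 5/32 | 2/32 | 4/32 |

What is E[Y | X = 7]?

P(X = 7) = 9/32.
Σ Y·P over the event = 0·(5/32) + 2·(4/32) = 1/4.
E[Y | X = 7] = (1/4) / (9/32) = 8/9.

8/9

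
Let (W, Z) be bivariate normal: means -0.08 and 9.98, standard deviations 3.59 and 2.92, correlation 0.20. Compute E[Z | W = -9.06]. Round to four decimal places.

For a bivariate normal, E[Z | W=x] = μ_Z + ρ·(σ_Z/σ_W)·(x − μ_W).
E[Z | W=-9.06] = 9.98 + (0.20)·(2.92/3.59)·(-9.06 − (-0.08)) = 9.98 + (0.16267)·(-8.98) = 8.5192.

8.5192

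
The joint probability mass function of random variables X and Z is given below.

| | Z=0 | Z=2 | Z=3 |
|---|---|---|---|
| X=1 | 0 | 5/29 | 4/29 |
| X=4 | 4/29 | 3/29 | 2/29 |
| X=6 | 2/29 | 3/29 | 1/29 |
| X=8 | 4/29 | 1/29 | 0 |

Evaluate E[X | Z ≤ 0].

P(Z ≤ 0) = 10/29.
Σ X·P over the event = 4·(4/29) + 6·(2/29) + 8·(4/29) = 60/29.
E[X | Z ≤ 0] = (60/29) / (10/29) = 6.

6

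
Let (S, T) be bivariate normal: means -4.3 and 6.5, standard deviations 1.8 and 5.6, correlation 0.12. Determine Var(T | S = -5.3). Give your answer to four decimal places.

Var(T | S=x) = (1 − ρ²)·σ_T².
Var(T | S=-5.3) = (5.6)²·(1 − (0.12)²) = 31.36·0.9856 = 30.9084.

30.9084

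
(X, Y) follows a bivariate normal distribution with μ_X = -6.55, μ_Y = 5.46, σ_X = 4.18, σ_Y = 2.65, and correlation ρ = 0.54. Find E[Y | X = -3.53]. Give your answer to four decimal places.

6.4939

For a bivariate normal, E[Y | X=x] = μ_Y + ρ·(σ_Y/σ_X)·(x − μ_X).
E[Y | X=-3.53] = 5.46 + (0.54)·(2.65/4.18)·(-3.53 − (-6.55)) = 5.46 + (0.34234)·(3.02) = 6.4939.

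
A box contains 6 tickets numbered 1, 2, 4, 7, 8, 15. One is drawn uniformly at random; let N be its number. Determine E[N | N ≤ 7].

P(N ≤ 7) = 2/3.
Σ over the event: 1·1/6 + 2·1/6 + 4·1/6 + 7·1/6 = 7/3.
E[N | N ≤ 7] = (7/3) / (2/3) = 7/2.

7/2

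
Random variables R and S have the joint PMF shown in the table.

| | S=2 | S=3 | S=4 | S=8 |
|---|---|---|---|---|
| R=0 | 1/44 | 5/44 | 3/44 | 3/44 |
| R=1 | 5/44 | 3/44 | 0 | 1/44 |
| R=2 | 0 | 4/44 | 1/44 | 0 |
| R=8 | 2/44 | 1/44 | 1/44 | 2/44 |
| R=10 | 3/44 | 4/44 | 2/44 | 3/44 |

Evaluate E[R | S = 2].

51/11

P(S = 2) = 1/4.
Σ R·P over the event = 0·(1/44) + 1·(5/44) + 8·(2/44) + 10·(3/44) = 51/44.
E[R | S = 2] = (51/44) / (1/4) = 51/11.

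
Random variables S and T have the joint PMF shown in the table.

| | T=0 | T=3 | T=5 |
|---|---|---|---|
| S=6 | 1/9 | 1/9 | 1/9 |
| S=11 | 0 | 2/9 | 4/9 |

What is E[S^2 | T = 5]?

104

P(T = 5) = 5/9.
Σ S^2·P over the event = 36·(1/9) + 121·(4/9) = 520/9.
E[S^2 | T = 5] = (520/9) / (5/9) = 104.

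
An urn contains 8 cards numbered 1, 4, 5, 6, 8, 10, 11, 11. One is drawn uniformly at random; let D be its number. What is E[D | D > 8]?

P(D > 8) = 3/8.
Σ over the event: 10·1/8 + 11·1/4 = 4.
E[D | D > 8] = (4) / (3/8) = 32/3.

32/3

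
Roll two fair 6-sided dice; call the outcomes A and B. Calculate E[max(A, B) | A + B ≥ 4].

52/11

P(A + B ≥ 4) = 11/12.
Summing max(A,B)·P(x,y) over outcomes with A + B ≥ 4 gives 13/3.
E[max(A, B) | A + B ≥ 4] = (13/3) / (11/12) = 52/11.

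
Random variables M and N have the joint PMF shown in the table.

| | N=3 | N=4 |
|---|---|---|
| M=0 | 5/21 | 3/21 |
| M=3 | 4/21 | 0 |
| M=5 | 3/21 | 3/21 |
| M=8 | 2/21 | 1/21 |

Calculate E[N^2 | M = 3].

9

P(M = 3) = 4/21.
Σ N^2·P over the event = 9·(4/21) = 12/7.
E[N^2 | M = 3] = (12/7) / (4/21) = 9.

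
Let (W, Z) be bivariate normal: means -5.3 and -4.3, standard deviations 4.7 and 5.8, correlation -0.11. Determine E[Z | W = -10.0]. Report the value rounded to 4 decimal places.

For a bivariate normal, E[Z | W=x] = μ_Z + ρ·(σ_Z/σ_W)·(x − μ_W).
E[Z | W=-10.0] = -4.3 + (-0.11)·(5.8/4.7)·(-10.0 − (-5.3)) = -4.3 + (-0.13574)·(-4.7) = -3.6620.

-3.6620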